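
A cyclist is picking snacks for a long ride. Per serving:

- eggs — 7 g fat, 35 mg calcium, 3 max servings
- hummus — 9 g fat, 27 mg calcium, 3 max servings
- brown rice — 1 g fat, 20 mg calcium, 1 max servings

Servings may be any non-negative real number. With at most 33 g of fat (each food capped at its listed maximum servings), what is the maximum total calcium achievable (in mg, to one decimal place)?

158.0 mg

Calcium per g fat: brown rice 20, eggs 5, hummus 3.
Take 1 serving of brown rice: uses 1 g fat, +20.0 mg calcium (running total 20.0 mg).
Take 3 servings of eggs: uses 21 g fat, +105.0 mg calcium (running total 125.0 mg).
Take 1.222 servings of hummus: uses 11 g fat, +33.0 mg calcium (running total 158.0 mg).
Filling greedily by calcium-per-g fat is optimal for one linear limit, giving 158.0 mg.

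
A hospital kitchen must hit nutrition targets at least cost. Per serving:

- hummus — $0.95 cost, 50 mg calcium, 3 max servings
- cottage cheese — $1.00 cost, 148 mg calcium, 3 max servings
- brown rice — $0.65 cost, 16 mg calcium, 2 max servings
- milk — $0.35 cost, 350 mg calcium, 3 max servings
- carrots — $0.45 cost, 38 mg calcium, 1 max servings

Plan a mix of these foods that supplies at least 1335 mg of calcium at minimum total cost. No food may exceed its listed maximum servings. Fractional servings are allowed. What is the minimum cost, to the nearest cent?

Cost per mg of calcium: milk $0.0010, cottage cheese $0.0068, carrots $0.0118, hummus $0.0190, brown rice $0.0406.
Take 3 servings of milk: +1050.0 mg calcium for $1.05 (total $1.05, still need 285.0 mg).
Take 1.926 servings of cottage cheese: +285.0 mg calcium for $1.93 (total $2.98, still need 0.0 mg).
Filling from the cheapest source first is optimal under one linear minimum: $2.98.

$2.98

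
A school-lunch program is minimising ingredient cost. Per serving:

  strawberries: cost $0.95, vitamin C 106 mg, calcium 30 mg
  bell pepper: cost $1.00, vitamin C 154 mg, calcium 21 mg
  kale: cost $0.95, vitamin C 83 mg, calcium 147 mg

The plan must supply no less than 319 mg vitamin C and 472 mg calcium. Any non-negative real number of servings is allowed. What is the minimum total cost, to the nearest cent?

strawberries only: max(319/106, 472/30) = 15.73 servings → $14.95.
bell pepper only: max(319/154, 472/21) = 22.48 servings → $22.48.
kale only: max(319/83, 472/147) = 3.843 servings → $3.65.
strawberries + bell pepper with both targets exact would need a negative amount; discard.
strawberries + kale with both tight: 0.5894 servings and 3.091 servings → $3.50.
bell pepper + kale with both tight: 0.3693 servings and 3.158 servings → $3.37.
Cheapest feasible corner: $3.37.

$3.37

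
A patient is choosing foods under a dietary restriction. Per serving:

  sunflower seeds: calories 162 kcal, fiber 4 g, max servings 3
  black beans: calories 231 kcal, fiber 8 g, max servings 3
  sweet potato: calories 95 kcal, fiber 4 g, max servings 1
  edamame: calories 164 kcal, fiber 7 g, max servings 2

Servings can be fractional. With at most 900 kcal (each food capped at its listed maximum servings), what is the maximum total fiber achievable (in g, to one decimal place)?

34.5 g

Fiber per kcal: edamame 0.04268, sweet potato 0.04211, black beans 0.03463, sunflower seeds 0.02469.
Take 2 servings of edamame: uses 328 kcal, +14.0 g fiber (running total 14.0 g).
Take 1 serving of sweet potato: uses 95 kcal, +4.0 g fiber (running total 18.0 g).
Take 2.065 servings of black beans: uses 477 kcal, +16.5 g fiber (running total 34.5 g).
Greedy by best ratio exhausts the calories allowance optimally: 34.5 g.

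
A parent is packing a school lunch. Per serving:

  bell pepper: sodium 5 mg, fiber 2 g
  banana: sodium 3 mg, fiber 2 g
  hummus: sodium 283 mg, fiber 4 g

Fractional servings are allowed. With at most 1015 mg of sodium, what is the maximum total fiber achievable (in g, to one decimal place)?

Fiber per mg sodium: banana 0.6667, bell pepper 0.4, hummus 0.01413.
With no serving limits, spend the whole sodium allowance on banana: 1015 mg / 3 mg × 2 g = 676.7 g.

676.7 g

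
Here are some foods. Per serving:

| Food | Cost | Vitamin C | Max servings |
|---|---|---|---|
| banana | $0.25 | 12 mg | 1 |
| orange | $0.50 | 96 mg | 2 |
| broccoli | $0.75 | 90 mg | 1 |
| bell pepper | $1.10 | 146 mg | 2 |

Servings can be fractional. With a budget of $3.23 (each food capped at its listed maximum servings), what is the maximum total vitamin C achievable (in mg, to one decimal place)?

487.6 mg

Vitamin C per dollar: orange 192, bell pepper 132.7, broccoli 120, banana 48.
Take 2 servings of orange: spends $1.00, +192.0 mg vitamin C (running total 192.0 mg).
Take 2 servings of bell pepper: spends $2.20, +292.0 mg vitamin C (running total 484.0 mg).
Take 0.04 servings of broccoli: spends $0.03, +3.6 mg vitamin C (running total 487.6 mg).
Greedy by best ratio exhausts the cost allowance optimally: 487.6 mg.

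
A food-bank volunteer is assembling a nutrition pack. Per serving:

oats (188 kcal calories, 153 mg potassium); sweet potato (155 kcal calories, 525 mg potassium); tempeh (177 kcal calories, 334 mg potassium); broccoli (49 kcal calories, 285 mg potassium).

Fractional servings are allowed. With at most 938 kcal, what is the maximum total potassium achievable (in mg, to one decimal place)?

5455.7 mg

Potassium per kcal: broccoli 5.816, sweet potato 3.387, tempeh 1.887, oats 0.8138.
With no serving limits, spend the whole calories allowance on broccoli: 938 kcal / 49 kcal × 285 mg = 5455.7 mg.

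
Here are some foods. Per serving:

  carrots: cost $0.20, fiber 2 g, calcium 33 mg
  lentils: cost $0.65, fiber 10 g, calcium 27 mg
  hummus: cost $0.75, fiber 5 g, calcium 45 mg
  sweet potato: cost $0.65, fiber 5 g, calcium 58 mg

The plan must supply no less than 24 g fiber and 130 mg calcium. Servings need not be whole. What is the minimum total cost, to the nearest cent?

$1.73

carrots only: max(24/2, 130/33) = 12 servings → $2.40.
lentils only: max(24/10, 130/27) = 4.815 servings → $3.13.
hummus only: max(24/5, 130/45) = 4.8 servings → $3.60.
sweet potato only: max(24/5, 130/58) = 4.8 servings → $3.12.
carrots + lentils with both tight: 2.362 servings and 1.928 servings → $1.73.
carrots + hummus: intersection lies outside the first quadrant.
carrots + sweet potato: intersection lies outside the first quadrant.
lentils + hummus with both tight: 1.365 servings and 2.07 servings → $2.44.
lentils + sweet potato with both tight: 1.667 servings and 1.465 servings → $2.04.
hummus + sweet potato: intersection lies outside the first quadrant.
Cheapest feasible corner: $1.73.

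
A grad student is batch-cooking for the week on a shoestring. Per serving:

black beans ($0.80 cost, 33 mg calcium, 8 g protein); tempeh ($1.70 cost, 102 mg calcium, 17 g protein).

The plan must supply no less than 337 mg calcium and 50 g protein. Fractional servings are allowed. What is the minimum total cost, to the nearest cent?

$5.62

Two binding constraints pin down two serving amounts, so the optimal mix uses at most two foods. The candidates are each food alone (scaled to the tighter of calcium/protein) and each pair with both constraints tight.
black beans only: max(337/33, 50/8) = 10.21 servings → $8.17.
tempeh only: max(337/102, 50/17) = 3.304 servings → $5.62.
black beans + tempeh with both targets exact would need a negative amount; discard.
So the least-cost plan costs $5.62.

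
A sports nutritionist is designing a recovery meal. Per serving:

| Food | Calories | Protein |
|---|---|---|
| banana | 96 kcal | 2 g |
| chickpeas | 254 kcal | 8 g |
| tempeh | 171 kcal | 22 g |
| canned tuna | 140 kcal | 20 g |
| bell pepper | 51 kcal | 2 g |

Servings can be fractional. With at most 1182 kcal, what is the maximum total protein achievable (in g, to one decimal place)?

168.9 g

Protein per kcal: canned tuna 0.1429, tempeh 0.1287, bell pepper 0.03922, chickpeas 0.0315, banana 0.02083.
With no serving limits, spend the whole calories allowance on canned tuna: 1182 kcal / 140 kcal × 20 g = 168.9 g.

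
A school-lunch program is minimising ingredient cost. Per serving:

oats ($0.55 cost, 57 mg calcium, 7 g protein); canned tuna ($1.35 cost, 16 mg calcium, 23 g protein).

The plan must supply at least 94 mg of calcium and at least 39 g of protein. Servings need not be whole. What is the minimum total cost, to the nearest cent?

Check every corner: each single food scaled to meet both minima, and each pair solved so both constraints bind.
oats only: max(94/57, 39/7) = 5.571 servings → $3.06.
canned tuna only: max(94/16, 39/23) = 5.875 servings → $7.93.
oats + canned tuna with both tight: 1.283 servings and 1.305 servings → $2.47.
Cheapest feasible corner: $2.47.

$2.47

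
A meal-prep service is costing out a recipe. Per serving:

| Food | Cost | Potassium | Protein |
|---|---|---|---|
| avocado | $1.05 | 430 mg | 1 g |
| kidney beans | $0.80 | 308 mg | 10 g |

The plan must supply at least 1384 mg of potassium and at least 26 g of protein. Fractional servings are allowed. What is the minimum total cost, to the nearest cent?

This is a tiny linear program; its minimum lies at a vertex of the feasible set. List the vertices and price them.
avocado only: max(1384/430, 26/1) = 26 servings → $27.30.
kidney beans only: max(1384/308, 26/10) = 4.494 servings → $3.59.
avocado + kidney beans with both tight: 1.461 servings and 2.454 servings → $3.50.
The minimum over all feasible corners is $3.50.

$3.50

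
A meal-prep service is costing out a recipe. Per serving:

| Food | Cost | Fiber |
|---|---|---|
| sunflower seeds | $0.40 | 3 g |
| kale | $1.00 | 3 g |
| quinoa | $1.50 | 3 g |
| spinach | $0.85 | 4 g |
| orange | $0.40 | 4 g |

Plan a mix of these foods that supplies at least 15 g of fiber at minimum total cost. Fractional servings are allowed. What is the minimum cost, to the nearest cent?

Cost per g of fiber: orange $0.1000, sunflower seeds $0.1333, spinach $0.2125, kale $0.3333, quinoa $0.5000.
With no serving limits, use only orange: 15 g / 4 g = 3.75 servings × $0.40 = $1.50.

$1.50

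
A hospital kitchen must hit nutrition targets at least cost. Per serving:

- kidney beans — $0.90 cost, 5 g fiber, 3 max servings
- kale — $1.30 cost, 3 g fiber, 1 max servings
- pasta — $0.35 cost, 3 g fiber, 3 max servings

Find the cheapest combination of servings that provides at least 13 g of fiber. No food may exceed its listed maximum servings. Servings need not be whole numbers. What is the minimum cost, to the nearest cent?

$1.77

Cost per g of fiber: pasta $0.1167, kidney beans $0.1800, kale $0.4333.
Take 3 servings of pasta: +9.0 g fiber for $1.05 (total $1.05, still need 4.0 g).
Take 0.8 servings of kidney beans: +4.0 g fiber for $0.72 (total $1.77, still need 0.0 g).
Filling from the cheapest source first is optimal under one linear minimum: $1.77.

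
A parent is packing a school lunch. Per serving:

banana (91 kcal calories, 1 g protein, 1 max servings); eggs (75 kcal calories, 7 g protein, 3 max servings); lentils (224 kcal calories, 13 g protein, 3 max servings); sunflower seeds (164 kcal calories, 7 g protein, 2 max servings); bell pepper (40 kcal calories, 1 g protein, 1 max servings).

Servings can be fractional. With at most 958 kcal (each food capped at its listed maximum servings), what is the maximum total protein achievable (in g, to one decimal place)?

62.6 g

Protein per kcal: eggs 0.09333, lentils 0.05804, sunflower seeds 0.04268, bell pepper 0.025, banana 0.01099.
Take 3 servings of eggs: uses 225 kcal, +21.0 g protein (running total 21.0 g).
Take 3 servings of lentils: uses 672 kcal, +39.0 g protein (running total 60.0 g).
Take 0.372 servings of sunflower seeds: uses 61 kcal, +2.6 g protein (running total 62.6 g).
Filling greedily by protein-per-kcal is optimal for one linear limit, giving 62.6 g.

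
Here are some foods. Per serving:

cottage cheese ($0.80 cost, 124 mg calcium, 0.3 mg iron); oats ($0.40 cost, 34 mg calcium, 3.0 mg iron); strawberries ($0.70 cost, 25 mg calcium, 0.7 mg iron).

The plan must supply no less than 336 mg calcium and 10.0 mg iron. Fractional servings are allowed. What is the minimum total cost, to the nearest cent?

cottage cheese only: max(336/124, 10.0/0.3) = 33.33 servings → $26.67.
oats only: max(336/34, 10.0/3.0) = 9.882 servings → $3.95.
strawberries only: max(336/25, 10.0/0.7) = 14.29 servings → $10.00.
cottage cheese + oats with both tight: 1.846 servings and 3.149 servings → $2.74.
cottage cheese + strawberries: intersection lies outside the first quadrant.
oats + strawberries with both tight: 0.2891 servings and 13.05 servings → $9.25.
Cheapest feasible corner: $2.74.

$2.74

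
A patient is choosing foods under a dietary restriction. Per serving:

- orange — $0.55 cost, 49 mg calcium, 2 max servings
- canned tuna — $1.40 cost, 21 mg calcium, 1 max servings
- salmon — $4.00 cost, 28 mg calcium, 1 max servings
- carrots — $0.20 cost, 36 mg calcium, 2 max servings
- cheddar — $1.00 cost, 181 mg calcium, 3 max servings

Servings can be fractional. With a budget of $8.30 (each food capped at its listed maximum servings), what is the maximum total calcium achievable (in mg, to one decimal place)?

Calcium per dollar: cheddar 181, carrots 180, orange 89.09, canned tuna 15, salmon 7.
Take 3 servings of cheddar: spends $3.00, +543.0 mg calcium (running total 543.0 mg).
Take 2 servings of carrots: spends $0.40, +72.0 mg calcium (running total 615.0 mg).
Take 2 servings of orange: spends $1.10, +98.0 mg calcium (running total 713.0 mg).
Take 1 serving of canned tuna: spends $1.40, +21.0 mg calcium (running total 734.0 mg).
Take 0.6 servings of salmon: spends $2.40, +16.8 mg calcium (running total 750.8 mg).
Filling greedily by calcium-per-dollar is optimal for one linear limit, giving 750.8 mg.

750.8 mg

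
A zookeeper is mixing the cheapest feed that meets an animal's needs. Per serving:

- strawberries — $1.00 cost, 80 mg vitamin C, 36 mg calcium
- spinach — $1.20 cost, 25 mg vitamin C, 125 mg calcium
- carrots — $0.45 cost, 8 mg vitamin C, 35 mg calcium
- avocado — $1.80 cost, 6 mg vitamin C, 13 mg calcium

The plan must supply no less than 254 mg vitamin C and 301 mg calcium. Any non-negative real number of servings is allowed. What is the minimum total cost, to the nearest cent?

With two linear requirements the optimum uses one or two foods; enumerate the corners.
strawberries only: max(254/80, 301/36) = 8.361 servings → $8.36.
spinach only: max(254/25, 301/125) = 10.16 servings → $12.19.
carrots only: max(254/8, 301/35) = 31.75 servings → $14.29.
avocado only: max(254/6, 301/13) = 42.33 servings → $76.20.
strawberries + spinach with both tight: 2.662 servings and 1.641 servings → $4.63.
strawberries + carrots with both tight: 2.58 servings and 5.946 servings → $5.26.
strawberries + avocado with both tight: 1.816 servings and 18.13 servings → $34.44.
spinach + carrots with both targets exact would need a negative amount; discard.
spinach + avocado: intersection lies outside the first quadrant.
carrots + avocado: intersection lies outside the first quadrant.
The minimum over all feasible corners is $4.63.

$4.63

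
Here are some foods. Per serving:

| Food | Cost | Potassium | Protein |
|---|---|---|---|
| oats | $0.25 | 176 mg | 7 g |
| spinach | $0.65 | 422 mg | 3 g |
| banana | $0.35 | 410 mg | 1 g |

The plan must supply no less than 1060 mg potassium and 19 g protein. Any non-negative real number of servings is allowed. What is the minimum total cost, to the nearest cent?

Compare the cost at each extreme point of the feasible region.
oats only: max(1060/176, 19/7) = 6.023 servings → $1.51.
spinach only: max(1060/422, 19/3) = 6.333 servings → $4.12.
banana only: max(1060/410, 19/1) = 19 servings → $6.65.
oats + spinach with both tight: 1.994 servings and 1.68 servings → $1.59.
oats + banana with both tight: 2.498 servings and 1.513 servings → $1.15.
spinach + banana with both targets exact would need a negative amount; discard.
The minimum over all feasible corners is $1.15.

$1.15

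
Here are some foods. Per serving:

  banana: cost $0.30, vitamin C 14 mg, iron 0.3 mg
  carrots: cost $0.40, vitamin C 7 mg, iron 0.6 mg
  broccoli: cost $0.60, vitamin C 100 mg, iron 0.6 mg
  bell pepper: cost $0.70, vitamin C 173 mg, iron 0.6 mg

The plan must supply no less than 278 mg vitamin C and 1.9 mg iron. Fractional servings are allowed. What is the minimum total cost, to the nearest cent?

banana only: max(278/14, 1.9/0.3) = 19.86 servings → $5.96.
carrots only: max(278/7, 1.9/0.6) = 39.71 servings → $15.89.
broccoli only: max(278/100, 1.9/0.6) = 3.167 servings → $1.90.
bell pepper only: max(278/173, 1.9/0.6) = 3.167 servings → $2.22.
banana + carrots: the both-tight solution has a negative serving — not a feasible corner.
banana + broccoli with both tight: 1.074 servings and 2.63 servings → $1.90.
banana + bell pepper with both tight: 3.722 servings and 1.306 servings → $2.03.
carrots + broccoli with both tight: 0.4158 servings and 2.751 servings → $1.82.
carrots + bell pepper with both tight: 1.626 servings and 1.541 servings → $1.73.
broccoli + bell pepper: the both-tight solution has a negative serving — not a feasible corner.
Cheapest feasible corner: $1.73.

$1.73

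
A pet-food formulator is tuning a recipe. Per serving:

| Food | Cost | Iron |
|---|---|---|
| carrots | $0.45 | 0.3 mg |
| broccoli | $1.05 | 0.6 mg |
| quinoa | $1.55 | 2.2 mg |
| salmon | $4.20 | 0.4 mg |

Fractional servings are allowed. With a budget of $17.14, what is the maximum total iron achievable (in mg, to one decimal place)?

Iron per dollar: quinoa 1.419, carrots 0.6667, broccoli 0.5714, salmon 0.09524.
With no serving limits, spend the whole cost allowance on quinoa: $17.14 / $1.55 × 2.2 mg = 24.3 mg.

24.3 mg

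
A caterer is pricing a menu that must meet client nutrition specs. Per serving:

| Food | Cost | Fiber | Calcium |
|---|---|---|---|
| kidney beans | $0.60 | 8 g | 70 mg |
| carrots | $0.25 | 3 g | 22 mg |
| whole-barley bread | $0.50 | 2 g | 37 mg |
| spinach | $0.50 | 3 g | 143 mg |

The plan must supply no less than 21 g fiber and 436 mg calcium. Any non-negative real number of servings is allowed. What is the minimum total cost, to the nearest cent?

Minimising a linear cost over {fiber ≥ 21, calcium ≥ 436, servings ≥ 0} — the optimum is at a vertex, using one or two foods.
kidney beans only: max(21/8, 436/70) = 6.229 servings → $3.74.
carrots only: max(21/3, 436/22) = 19.82 servings → $4.95.
whole-barley bread only: max(21/2, 436/37) = 11.78 servings → $5.89.
spinach only: max(21/3, 436/143) = 7 servings → $3.50.
kidney beans + carrots with both targets exact would need a negative amount; discard.
kidney beans + whole-barley bread: the both-tight solution has a negative serving — not a feasible corner.
kidney beans + spinach with both tight: 1.815 servings and 2.161 servings → $2.17.
carrots + whole-barley bread with both targets exact would need a negative amount; discard.
carrots + spinach with both tight: 4.669 servings and 2.331 servings → $2.33.
whole-barley bread + spinach with both tight: 9.686 servings and 0.5429 servings → $5.11.
The minimum over all feasible corners is $2.17.

$2.17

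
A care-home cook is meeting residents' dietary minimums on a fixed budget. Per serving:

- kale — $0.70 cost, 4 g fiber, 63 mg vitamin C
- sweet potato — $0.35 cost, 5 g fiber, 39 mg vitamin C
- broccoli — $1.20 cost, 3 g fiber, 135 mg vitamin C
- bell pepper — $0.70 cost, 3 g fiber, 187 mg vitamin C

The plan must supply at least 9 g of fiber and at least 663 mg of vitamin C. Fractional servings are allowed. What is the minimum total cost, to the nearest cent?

$2.48

The cheapest plan sits at a corner of the feasible region — with two constraints it uses at most two foods.
kale only: max(9/4, 663/63) = 10.52 servings → $7.37.
sweet potato only: max(9/5, 663/39) = 17 servings → $5.95.
broccoli only: max(9/3, 663/135) = 4.911 servings → $5.89.
bell pepper only: max(9/3, 663/187) = 3.545 servings → $2.48.
kale + sweet potato: the both-tight solution has a negative serving — not a feasible corner.
kale + broccoli with both targets exact would need a negative amount; discard.
kale + bell pepper with both targets exact would need a negative amount; discard.
sweet potato + broccoli with both targets exact would need a negative amount; discard.
sweet potato + bell pepper: intersection lies outside the first quadrant.
broccoli + bell pepper: the both-tight solution has a negative serving — not a feasible corner.
Cheapest feasible corner: $2.48.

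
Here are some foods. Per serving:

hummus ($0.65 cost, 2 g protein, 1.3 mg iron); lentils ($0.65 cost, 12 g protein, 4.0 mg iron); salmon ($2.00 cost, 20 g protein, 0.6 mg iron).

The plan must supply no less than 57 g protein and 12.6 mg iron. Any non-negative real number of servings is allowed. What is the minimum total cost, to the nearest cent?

Minimising a linear cost over {protein ≥ 57, iron ≥ 12.6, servings ≥ 0} — the optimum is at a vertex, using one or two foods.
hummus only: max(57/2, 12.6/1.3) = 28.5 servings → $18.52.
lentils only: max(57/12, 12.6/4.0) = 4.75 servings → $3.09.
salmon only: max(57/20, 12.6/0.6) = 21 servings → $42.00.
hummus + lentils: intersection lies outside the first quadrant.
hummus + salmon with both tight: 8.782 servings and 1.972 servings → $9.65.
lentils + salmon with both tight: 2.992 servings and 1.055 servings → $4.05.
Cheapest feasible corner: $3.09.

$3.09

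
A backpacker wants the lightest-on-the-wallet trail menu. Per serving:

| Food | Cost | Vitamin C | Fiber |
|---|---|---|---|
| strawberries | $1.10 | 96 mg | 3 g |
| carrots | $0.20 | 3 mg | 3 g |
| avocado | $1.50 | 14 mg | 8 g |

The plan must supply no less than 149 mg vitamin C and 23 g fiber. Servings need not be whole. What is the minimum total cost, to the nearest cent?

An LP optimum is at a vertex; with two nutrient constraints at most two foods are used. Check each candidate.
strawberries only: max(149/96, 23/3) = 7.667 servings → $8.43.
carrots only: max(149/3, 23/3) = 49.67 servings → $9.93.
avocado only: max(149/14, 23/8) = 10.64 servings → $15.96.
strawberries + carrots with both tight: 1.355 servings and 6.312 servings → $2.75.
strawberries + avocado with both tight: 1.198 servings and 2.426 servings → $4.96.
carrots + avocado with both targets exact would need a negative amount; discard.
Cheapest feasible corner: $2.75.

$2.75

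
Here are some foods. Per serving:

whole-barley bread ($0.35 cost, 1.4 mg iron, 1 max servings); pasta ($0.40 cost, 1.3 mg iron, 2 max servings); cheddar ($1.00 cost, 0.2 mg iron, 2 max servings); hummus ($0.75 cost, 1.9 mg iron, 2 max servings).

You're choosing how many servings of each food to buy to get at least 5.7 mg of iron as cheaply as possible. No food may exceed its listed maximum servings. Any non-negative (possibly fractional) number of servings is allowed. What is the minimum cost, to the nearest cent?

$1.82

Cost per mg of iron: whole-barley bread $0.2500, pasta $0.3077, hummus $0.3947, cheddar $5.0000.
Take 1 serving of whole-barley bread: +1.4 mg iron for $0.35 (total $0.35, still need 4.3 mg).
Take 2 servings of pasta: +2.6 mg iron for $0.80 (total $1.15, still need 1.7 mg).
Take 0.8947 servings of hummus: +1.7 mg iron for $0.67 (total $1.82, still need 0.0 mg).
Greedy by cheapest-per-mg is optimal for a single linear constraint, so the minimum cost is $1.82.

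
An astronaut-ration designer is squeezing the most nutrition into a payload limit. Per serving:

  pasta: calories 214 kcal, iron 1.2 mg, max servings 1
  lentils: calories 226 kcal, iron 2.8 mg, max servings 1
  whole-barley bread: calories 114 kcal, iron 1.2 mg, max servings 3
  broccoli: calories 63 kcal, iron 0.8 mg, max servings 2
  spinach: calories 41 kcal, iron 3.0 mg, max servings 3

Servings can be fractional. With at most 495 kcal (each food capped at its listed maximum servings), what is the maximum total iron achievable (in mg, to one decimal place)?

Iron per kcal: spinach 0.07317, broccoli 0.0127, lentils 0.01239, whole-barley bread 0.01053, pasta 0.005607.
Take 3 servings of spinach: uses 123 kcal, +9.0 mg iron (running total 9.0 mg).
Take 2 servings of broccoli: uses 126 kcal, +1.6 mg iron (running total 10.6 mg).
Take 1 serving of lentils: uses 226 kcal, +2.8 mg iron (running total 13.4 mg).
Take 0.1754 servings of whole-barley bread: uses 20 kcal, +0.2 mg iron (running total 13.6 mg).
Greedy by best ratio exhausts the calories allowance optimally: 13.6 mg.

13.6 mg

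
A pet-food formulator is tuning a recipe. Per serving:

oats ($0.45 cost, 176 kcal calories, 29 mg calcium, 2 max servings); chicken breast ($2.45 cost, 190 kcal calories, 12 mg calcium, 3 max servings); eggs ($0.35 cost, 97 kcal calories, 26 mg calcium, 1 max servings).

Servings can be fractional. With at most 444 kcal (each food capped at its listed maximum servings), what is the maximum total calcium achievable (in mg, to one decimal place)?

83.2 mg

Calcium per kcal: eggs 0.268, oats 0.1648, chicken breast 0.06316.
Take 1 serving of eggs: uses 97 kcal, +26.0 mg calcium (running total 26.0 mg).
Take 1.972 servings of oats: uses 347 kcal, +57.2 mg calcium (running total 83.2 mg).
Greedy by best ratio exhausts the calories allowance optimally: 83.2 mg.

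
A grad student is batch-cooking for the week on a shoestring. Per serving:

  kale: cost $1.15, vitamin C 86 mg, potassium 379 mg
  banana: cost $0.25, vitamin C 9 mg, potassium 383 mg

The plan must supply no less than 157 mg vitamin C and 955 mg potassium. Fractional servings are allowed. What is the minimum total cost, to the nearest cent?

Check every corner: each single food scaled to meet both minima, and each pair solved so both constraints bind.
kale only: max(157/86, 955/379) = 2.52 servings → $2.90.
banana only: max(157/9, 955/383) = 17.44 servings → $4.36.
kale + banana with both tight: 1.745 servings and 0.7663 servings → $2.20.
Cheapest feasible corner: $2.20.

$2.20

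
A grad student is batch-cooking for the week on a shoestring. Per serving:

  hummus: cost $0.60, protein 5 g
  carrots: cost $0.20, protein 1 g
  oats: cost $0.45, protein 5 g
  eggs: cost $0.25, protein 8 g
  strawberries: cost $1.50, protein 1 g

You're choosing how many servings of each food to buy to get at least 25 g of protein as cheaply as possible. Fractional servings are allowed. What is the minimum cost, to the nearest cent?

Cost per g of protein: eggs $0.0312, oats $0.0900, hummus $0.1200, carrots $0.2000, strawberries $1.5000.
With no serving limits, use only eggs: 25 g / 8 g = 3.125 servings × $0.25 = $0.78.

$0.78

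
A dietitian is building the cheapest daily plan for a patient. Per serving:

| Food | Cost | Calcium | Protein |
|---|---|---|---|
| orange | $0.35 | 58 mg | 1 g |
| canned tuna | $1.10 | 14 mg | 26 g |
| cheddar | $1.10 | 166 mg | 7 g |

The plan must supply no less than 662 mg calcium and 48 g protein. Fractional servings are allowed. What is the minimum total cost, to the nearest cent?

Two binding constraints pin down two serving amounts, so the optimal mix uses at most two foods. The candidates are each food alone (scaled to the tighter of calcium/protein) and each pair with both constraints tight.
orange only: max(662/58, 48/1) = 48 servings → $16.80.
canned tuna only: max(662/14, 48/26) = 47.29 servings → $52.01.
cheddar only: max(662/166, 48/7) = 6.857 servings → $7.54.
orange + canned tuna with both tight: 11.07 servings and 1.42 servings → $5.44.
orange + cheddar: the both-tight solution has a negative serving — not a feasible corner.
canned tuna + cheddar with both tight: 0.7904 servings and 3.921 servings → $5.18.
The minimum over all feasible corners is $5.18.

$5.18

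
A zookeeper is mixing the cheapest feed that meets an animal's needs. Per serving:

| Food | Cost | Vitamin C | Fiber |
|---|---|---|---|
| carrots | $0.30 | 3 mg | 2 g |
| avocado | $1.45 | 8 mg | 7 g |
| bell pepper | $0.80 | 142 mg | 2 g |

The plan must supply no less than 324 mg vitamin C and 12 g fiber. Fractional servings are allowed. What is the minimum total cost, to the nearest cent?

Minimising a linear cost over {vitamin C ≥ 324, fiber ≥ 12, servings ≥ 0} — the optimum is at a vertex, using one or two foods.
carrots only: max(324/3, 12/2) = 108 servings → $32.40.
avocado only: max(324/8, 12/7) = 40.5 servings → $58.73.
bell pepper only: max(324/142, 12/2) = 6 servings → $4.80.
carrots + avocado: the both-tight solution has a negative serving — not a feasible corner.
carrots + bell pepper with both tight: 3.799 servings and 2.201 servings → $2.90.
avocado + bell pepper with both tight: 1.08 servings and 2.221 servings → $3.34.
The minimum over all feasible corners is $2.90.

$2.90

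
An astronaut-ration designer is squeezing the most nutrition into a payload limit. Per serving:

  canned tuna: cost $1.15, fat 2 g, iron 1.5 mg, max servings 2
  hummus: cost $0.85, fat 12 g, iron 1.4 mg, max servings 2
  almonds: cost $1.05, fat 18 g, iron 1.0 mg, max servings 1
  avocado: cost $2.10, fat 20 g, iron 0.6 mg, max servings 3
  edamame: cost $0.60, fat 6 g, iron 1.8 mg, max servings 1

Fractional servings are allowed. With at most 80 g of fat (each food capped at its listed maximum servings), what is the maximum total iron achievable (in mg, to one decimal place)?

9.4 mg

Iron per g fat: canned tuna 0.75, edamame 0.3, hummus 0.1167, almonds 0.05556, avocado 0.03.
Take 2 servings of canned tuna: uses 4 g fat, +3.0 mg iron (running total 3.0 mg).
Take 1 serving of edamame: uses 6 g fat, +1.8 mg iron (running total 4.8 mg).
Take 2 servings of hummus: uses 24 g fat, +2.8 mg iron (running total 7.6 mg).
Take 1 serving of almonds: uses 18 g fat, +1.0 mg iron (running total 8.6 mg).
Take 1.4 servings of avocado: uses 28 g fat, +0.8 mg iron (running total 9.4 mg).
Greedy by best ratio exhausts the fat allowance optimally: 9.4 mg.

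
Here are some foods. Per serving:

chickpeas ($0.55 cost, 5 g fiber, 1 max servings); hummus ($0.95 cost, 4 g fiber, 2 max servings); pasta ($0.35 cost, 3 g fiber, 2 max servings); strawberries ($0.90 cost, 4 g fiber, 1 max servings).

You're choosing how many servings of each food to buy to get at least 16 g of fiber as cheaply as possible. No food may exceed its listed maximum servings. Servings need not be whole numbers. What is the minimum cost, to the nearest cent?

Cost per g of fiber: chickpeas $0.1100, pasta $0.1167, strawberries $0.2250, hummus $0.2375.
Take 1 serving of chickpeas: +5.0 g fiber for $0.55 (total $0.55, still need 11.0 g).
Take 2 servings of pasta: +6.0 g fiber for $0.70 (total $1.25, still need 5.0 g).
Take 1 serving of strawberries: +4.0 g fiber for $0.90 (total $2.15, still need 1.0 g).
Take 0.25 servings of hummus: +1.0 g fiber for $0.24 (total $2.39, still need 0.0 g).
Greedy by cheapest-per-g is optimal for a single linear constraint, so the minimum cost is $2.39.

$2.39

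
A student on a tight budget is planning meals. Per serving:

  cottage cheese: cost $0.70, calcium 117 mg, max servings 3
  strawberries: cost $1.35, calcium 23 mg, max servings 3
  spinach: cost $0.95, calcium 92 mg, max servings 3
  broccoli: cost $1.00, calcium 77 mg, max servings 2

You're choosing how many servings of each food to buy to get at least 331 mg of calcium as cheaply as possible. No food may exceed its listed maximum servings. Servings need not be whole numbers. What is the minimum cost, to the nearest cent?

Cost per mg of calcium: cottage cheese $0.0060, spinach $0.0103, broccoli $0.0130, strawberries $0.0587.
Take 2.829 servings of cottage cheese: +331.0 mg calcium for $1.98 (total $1.98, still need 0.0 mg).
Greedy by cheapest-per-mg is optimal for a single linear constraint, so the minimum cost is $1.98.

$1.98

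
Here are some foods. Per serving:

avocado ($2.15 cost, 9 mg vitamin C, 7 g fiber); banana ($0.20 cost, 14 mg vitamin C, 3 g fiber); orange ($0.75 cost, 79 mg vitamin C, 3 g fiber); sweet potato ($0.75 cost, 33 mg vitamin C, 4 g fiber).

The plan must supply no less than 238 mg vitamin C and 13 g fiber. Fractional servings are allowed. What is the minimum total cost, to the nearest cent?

$2.37

For a min-cost LP with two ≥-constraints, a basic feasible solution has at most two positive variables.
avocado only: max(238/9, 13/7) = 26.44 servings → $56.86.
banana only: max(238/14, 13/3) = 17 servings → $3.40.
orange only: max(238/79, 13/3) = 4.333 servings → $3.25.
sweet potato only: max(238/33, 13/4) = 7.212 servings → $5.41.
avocado + banana: intersection lies outside the first quadrant.
avocado + orange with both tight: 0.5951 servings and 2.945 servings → $3.49.
avocado + sweet potato with both targets exact would need a negative amount; discard.
banana + orange with both tight: 1.605 servings and 2.728 servings → $2.37.
banana + sweet potato with both targets exact would need a negative amount; discard.
orange + sweet potato with both tight: 2.41 servings and 1.442 servings → $2.89.
Cheapest feasible corner: $2.37.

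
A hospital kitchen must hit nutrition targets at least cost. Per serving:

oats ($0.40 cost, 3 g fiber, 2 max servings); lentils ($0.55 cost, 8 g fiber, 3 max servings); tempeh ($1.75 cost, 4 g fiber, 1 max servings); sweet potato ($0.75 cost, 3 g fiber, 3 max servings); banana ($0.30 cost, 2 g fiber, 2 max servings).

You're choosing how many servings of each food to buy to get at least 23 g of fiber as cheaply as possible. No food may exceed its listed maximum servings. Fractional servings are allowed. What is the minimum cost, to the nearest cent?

Cost per g of fiber: lentils $0.0688, oats $0.1333, banana $0.1500, sweet potato $0.2500, tempeh $0.4375.
Take 2.875 servings of lentils: +23.0 g fiber for $1.58 (total $1.58, still need 0.0 g).
Greedy by cheapest-per-g is optimal for a single linear constraint, so the minimum cost is $1.58.

$1.58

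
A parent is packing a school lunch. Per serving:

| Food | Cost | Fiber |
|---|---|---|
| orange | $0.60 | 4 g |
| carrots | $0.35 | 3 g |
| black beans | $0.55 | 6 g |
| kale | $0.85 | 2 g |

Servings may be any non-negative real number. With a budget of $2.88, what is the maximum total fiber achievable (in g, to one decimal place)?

Fiber per dollar: black beans 10.91, carrots 8.571, orange 6.667, kale 2.353.
With no serving limits, spend the whole cost allowance on black beans: $2.88 / $0.55 × 6 g = 31.4 g.

31.4 g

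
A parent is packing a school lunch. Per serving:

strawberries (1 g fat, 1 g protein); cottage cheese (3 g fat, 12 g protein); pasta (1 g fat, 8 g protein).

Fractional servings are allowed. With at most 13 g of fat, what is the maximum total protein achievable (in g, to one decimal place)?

104.0 g

Protein per g fat: pasta 8, cottage cheese 4, strawberries 1.
With no serving limits, spend the whole fat allowance on pasta: 13 g / 1 g × 8 g = 104.0 g.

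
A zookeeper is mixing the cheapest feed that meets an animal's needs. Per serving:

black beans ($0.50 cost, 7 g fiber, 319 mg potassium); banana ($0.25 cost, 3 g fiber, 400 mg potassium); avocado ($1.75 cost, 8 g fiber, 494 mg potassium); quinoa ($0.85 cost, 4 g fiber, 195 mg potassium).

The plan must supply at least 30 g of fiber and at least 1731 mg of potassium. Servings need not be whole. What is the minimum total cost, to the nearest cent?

Check every corner: each single food scaled to meet both minima, and each pair solved so both constraints bind.
black beans only: max(30/7, 1731/319) = 5.426 servings → $2.71.
banana only: max(30/3, 1731/400) = 10 servings → $2.50.
avocado only: max(30/8, 1731/494) = 3.75 servings → $6.56.
quinoa only: max(30/4, 1731/195) = 8.877 servings → $7.55.
black beans + banana with both tight: 3.693 servings and 1.382 servings → $2.19.
black beans + avocado with both tight: 1.073 servings and 2.811 servings → $5.46.
black beans + quinoa with both targets exact would need a negative amount; discard.
banana + avocado: the both-tight solution has a negative serving — not a feasible corner.
banana + quinoa with both tight: 1.058 servings and 6.706 servings → $5.96.
avocado + quinoa with both tight: 2.582 servings and 2.337 servings → $6.50.
So the least-cost plan costs $2.19.

$2.19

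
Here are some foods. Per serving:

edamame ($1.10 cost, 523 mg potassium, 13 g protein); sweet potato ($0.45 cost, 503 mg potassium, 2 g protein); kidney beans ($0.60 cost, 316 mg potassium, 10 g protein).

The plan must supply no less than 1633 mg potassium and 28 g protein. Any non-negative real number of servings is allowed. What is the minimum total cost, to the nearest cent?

$2.24

A basic optimal solution has at most two foods positive. Try each food alone and each pair with both targets met exactly.
edamame only: max(1633/523, 28/13) = 3.122 servings → $3.43.
sweet potato only: max(1633/503, 28/2) = 14 servings → $6.30.
kidney beans only: max(1633/316, 28/10) = 5.168 servings → $3.10.
edamame + sweet potato with both tight: 1.969 servings and 1.199 servings → $2.71.
edamame + kidney beans: the both-tight solution has a negative serving — not a feasible corner.
sweet potato + kidney beans with both tight: 1.701 servings and 2.46 servings → $2.24.
So the least-cost plan costs $2.24.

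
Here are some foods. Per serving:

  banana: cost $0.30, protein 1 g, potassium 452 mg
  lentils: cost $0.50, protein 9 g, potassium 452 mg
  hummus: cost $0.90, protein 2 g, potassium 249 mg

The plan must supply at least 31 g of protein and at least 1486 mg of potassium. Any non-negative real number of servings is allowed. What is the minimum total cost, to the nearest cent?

banana only: max(31/1, 1486/452) = 31 servings → $9.30.
lentils only: max(31/9, 1486/452) = 3.444 servings → $1.72.
hummus only: max(31/2, 1486/249) = 15.5 servings → $13.95.
banana + lentils: the both-tight solution has a negative serving — not a feasible corner.
banana + hummus with both targets exact would need a negative amount; discard.
lentils + hummus: intersection lies outside the first quadrant.
The minimum over all feasible corners is $1.72.

$1.72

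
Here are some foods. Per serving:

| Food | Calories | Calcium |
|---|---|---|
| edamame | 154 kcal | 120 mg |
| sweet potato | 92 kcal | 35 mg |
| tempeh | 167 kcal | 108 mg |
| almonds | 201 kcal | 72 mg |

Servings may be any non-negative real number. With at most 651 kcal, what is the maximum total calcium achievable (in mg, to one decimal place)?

507.3 mg

Calcium per kcal: edamame 0.7792, tempeh 0.6467, sweet potato 0.3804, almonds 0.3582.
With no serving limits, spend the whole calories allowance on edamame: 651 kcal / 154 kcal × 120 mg = 507.3 mg.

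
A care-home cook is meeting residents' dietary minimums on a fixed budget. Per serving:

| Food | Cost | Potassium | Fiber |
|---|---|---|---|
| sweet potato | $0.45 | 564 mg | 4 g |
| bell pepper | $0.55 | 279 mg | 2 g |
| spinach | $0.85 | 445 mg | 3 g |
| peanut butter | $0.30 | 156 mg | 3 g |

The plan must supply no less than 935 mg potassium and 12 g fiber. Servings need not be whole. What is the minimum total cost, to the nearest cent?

Compare the cost at each extreme point of the feasible region.
sweet potato only: max(935/564, 12/4) = 3 servings → $1.35.
bell pepper only: max(935/279, 12/2) = 6 servings → $3.30.
spinach only: max(935/445, 12/3) = 4 servings → $3.40.
peanut butter only: max(935/156, 12/3) = 5.994 servings → $1.80.
sweet potato + bell pepper: intersection lies outside the first quadrant.
sweet potato + spinach: intersection lies outside the first quadrant.
sweet potato + peanut butter with both tight: 0.8736 servings and 2.835 servings → $1.24.
bell pepper + spinach with both targets exact would need a negative amount; discard.
bell pepper + peanut butter with both tight: 1.777 servings and 2.815 servings → $1.82.
spinach + peanut butter with both tight: 1.076 servings and 2.924 servings → $1.79.
So the least-cost plan costs $1.24.

$1.24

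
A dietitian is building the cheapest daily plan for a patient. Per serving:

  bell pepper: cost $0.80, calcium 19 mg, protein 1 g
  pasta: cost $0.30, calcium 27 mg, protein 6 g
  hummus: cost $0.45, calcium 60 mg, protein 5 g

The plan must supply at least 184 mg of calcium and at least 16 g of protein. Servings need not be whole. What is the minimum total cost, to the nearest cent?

Check every corner: each single food scaled to meet both minima, and each pair solved so both constraints bind.
bell pepper only: max(184/19, 16/1) = 16 servings → $12.80.
pasta only: max(184/27, 16/6) = 6.815 servings → $2.04.
hummus only: max(184/60, 16/5) = 3.2 servings → $1.44.
bell pepper + pasta with both tight: 7.724 servings and 1.379 servings → $6.59.
bell pepper + hummus: the both-tight solution has a negative serving — not a feasible corner.
pasta + hummus with both tight: 0.1778 servings and 2.987 servings → $1.40.
The minimum over all feasible corners is $1.40.

$1.40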